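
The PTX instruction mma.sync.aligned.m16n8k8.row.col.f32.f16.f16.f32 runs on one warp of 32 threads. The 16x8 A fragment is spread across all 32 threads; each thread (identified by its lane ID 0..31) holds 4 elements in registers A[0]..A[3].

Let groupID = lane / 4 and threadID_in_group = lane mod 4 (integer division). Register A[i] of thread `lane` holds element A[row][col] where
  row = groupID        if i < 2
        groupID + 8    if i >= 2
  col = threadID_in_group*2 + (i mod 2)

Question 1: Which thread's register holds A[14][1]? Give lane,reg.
24,3

r=14->g=6,rb=1  c=1->t=0,b0=1
L=6*4+0=24  i=1*2+1=3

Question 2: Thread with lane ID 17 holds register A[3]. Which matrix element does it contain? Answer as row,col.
lane 17: gid=4 (17/4), tid=1 (17%4)
i=3: r=4+8=12, c=1*2+1=3

12,3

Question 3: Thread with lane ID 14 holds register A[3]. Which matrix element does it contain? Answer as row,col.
11,5

L=14→G=14>>2=3, T=14&3=2
[3]→row 3+8=11  col 2·2+1=5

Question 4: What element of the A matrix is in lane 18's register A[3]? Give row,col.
12,5

lane 18: grp=4 (18/4), tig=2 (18%4)
i=3: r=4+8=12, c=2*2+1=5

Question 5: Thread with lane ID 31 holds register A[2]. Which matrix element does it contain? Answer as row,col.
lane 31->31/4=7, 31 mod 4=3
i=2  r:7+8->15  c:2·3+0->6

15,6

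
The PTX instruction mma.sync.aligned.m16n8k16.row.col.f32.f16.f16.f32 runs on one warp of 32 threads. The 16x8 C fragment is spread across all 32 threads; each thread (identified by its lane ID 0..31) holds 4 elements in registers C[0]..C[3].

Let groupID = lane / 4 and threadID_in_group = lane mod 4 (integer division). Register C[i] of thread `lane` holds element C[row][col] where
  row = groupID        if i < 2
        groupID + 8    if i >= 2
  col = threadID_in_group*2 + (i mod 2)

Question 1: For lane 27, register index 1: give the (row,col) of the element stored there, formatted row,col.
6,7

lane 27: grp=6 (27/4), tig=3 (27%4)
i=1: r=6+0=6, c=3*2+1=7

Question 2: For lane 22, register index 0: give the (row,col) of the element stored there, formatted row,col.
5,4

lane 22: G=5 (22/4), T=2 (22%4)
i=0: r=5+0=5, c=2*2+0=4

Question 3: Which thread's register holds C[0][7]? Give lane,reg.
r=0⇒gr=0,Rb=0  c=7⇒th=3,odd=1
L=0*4+3=3  i=0*2+1=1

3,1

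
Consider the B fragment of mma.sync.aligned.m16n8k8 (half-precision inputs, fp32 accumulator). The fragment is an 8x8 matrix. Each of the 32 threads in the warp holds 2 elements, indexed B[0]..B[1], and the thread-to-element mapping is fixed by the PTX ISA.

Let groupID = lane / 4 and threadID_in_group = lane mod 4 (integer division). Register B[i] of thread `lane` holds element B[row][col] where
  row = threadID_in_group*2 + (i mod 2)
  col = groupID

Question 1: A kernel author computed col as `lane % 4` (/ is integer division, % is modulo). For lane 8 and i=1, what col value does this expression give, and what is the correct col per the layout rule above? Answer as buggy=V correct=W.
`lane % 4`[8,1]=>0
8: grp=2,tig=0
[1] (0*2+1,2) = (1,2)
col: 0 vs 2

buggy=0 correct=2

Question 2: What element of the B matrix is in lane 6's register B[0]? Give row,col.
4,1

L=6⇒gr=6>>2=1, th=6&3=2
[0]⇒row 2·2+0=4  col gr=1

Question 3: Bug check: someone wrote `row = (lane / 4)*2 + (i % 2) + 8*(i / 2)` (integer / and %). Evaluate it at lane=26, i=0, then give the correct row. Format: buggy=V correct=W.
buggy=12 correct=4

`(lane / 4)*2 + (i % 2) + 8*(i / 2)`[26,0]=>12
lane 26=>26/4=6, 26 mod 4=2
i=0  r:2·2+0=>4  c:6
row: 12 vs 4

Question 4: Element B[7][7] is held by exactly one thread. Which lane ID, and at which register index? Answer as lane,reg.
c: 7->gid=7  r: 7->tid=3,i&1=1
L=7*4+3=31  i=1=1

31,1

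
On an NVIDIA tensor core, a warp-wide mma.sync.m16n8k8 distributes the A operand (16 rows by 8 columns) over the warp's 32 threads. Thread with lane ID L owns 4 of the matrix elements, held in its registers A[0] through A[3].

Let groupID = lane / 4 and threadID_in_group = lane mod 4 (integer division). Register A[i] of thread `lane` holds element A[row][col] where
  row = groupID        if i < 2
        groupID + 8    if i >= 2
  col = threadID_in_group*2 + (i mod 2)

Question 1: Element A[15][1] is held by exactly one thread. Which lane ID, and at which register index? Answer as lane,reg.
28,3

r:15=>grp=7,rB=1  c:1=>tig=0,lo=1
L=7*4+0=28  i=1*2+1=3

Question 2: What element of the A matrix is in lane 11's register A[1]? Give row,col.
2,7

L=11->gid=11>>2=2, tid=11&3=3
[1]->row 2+0=2  col 3·2+1=7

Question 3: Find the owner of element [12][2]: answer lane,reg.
r=12->g=4,rb=1  c=2->t=1,b0=0
L=4*4+1=17  i=1*2+0=2

17,2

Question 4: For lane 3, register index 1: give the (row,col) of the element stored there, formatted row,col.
0,7

lane 3: G=0 (3/4), T=3 (3%4)
i=1: r=0+0=0, c=3*2+1=7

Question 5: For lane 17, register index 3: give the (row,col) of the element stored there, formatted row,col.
12,3

L=17⇒gr=17>>2=4, th=17&3=1
[3]⇒row 4+8=12  col 1·2+1=3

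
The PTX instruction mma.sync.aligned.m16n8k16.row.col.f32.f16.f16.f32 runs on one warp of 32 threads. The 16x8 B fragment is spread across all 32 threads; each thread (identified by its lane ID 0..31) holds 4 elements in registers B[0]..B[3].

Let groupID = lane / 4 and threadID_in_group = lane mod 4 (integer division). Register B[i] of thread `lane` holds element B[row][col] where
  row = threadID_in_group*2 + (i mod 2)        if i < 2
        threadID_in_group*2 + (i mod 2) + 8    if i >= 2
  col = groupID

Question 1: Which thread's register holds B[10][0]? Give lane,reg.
c=0⇒gr=0  r=10⇒Rb=1,th=1,odd=0
L=0*4+1=1  i=1*2+0=2

1,2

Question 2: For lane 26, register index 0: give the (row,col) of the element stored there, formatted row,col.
4,6

26: g=6,t=2
[0] (2*2+0+0,6) = (4,6)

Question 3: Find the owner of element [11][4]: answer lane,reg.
17,3

c=4⇒gr=4  r=11⇒Rb=1,th=1,odd=1
L=4*4+1=17  i=1*2+1=3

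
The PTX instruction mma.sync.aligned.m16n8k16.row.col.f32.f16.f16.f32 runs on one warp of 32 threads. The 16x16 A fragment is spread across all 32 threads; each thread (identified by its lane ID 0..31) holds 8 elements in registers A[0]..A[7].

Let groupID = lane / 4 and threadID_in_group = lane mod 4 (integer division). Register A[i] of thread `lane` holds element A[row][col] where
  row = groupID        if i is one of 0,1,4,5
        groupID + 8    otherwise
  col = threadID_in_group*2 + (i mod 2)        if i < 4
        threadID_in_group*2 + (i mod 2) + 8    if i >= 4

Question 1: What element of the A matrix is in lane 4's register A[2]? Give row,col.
lane 4=>4/4=1, 4 mod 4=0
i=2  r:1+8=>9  c:2·0+0+0=>0

9,0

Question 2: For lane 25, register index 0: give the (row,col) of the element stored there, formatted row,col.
6,2

L=25→G=25>>2=6, T=25&3=1
[0]→row 6+0=6  col 1·2+0+0=2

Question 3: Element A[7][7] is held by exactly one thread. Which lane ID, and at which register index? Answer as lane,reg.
r=7→G=7,rhi=0  c=7→chi=0,T=3,p=1
L=7*4+3=31  i=0*4+0*2+1=1

31,1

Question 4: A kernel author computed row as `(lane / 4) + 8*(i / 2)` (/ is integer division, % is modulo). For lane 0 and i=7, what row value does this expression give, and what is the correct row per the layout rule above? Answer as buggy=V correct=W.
buggy=24 correct=8

`(lane / 4) + 8*(i / 2)`[0,7]→24
L=0→G=0>>2=0, T=0&3=0
[7]→row 0+8=8  col 0·2+1+8=9
row: 24 vs 8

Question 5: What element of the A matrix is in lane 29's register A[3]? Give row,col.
lane 29: gid=7 (29/4), tid=1 (29%4)
i=3: r=7+8=15, c=1*2+1+0=3

15,3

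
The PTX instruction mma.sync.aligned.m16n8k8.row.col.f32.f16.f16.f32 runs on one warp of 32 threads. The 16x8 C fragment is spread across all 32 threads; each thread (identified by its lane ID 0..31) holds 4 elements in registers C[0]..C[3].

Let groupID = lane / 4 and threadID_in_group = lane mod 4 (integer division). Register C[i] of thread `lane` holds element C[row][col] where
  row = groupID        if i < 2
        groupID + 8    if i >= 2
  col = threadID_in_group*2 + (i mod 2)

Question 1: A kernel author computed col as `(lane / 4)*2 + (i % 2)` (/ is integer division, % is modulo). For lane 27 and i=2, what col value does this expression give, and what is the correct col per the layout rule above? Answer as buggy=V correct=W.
buggy=12 correct=6

`(lane / 4)*2 + (i % 2)`[27,2]⇒12
lane 27: gr=6 (27/4), th=3 (27%4)
i=2: r=6+8=14, c=3*2+0=6
col: 12 vs 6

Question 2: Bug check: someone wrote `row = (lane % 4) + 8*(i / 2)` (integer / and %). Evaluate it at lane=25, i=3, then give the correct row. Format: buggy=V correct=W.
buggy=9 correct=14

`(lane % 4) + 8*(i / 2)`[25,3]=>9
lane 25=>25/4=6, 25 mod 4=1
i=3  r:6+8=>14  c:2·1+1=>3
row: 9 vs 14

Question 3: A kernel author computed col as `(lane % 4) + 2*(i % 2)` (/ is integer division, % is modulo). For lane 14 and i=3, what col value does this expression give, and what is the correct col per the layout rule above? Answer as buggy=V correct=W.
buggy=4 correct=5

`(lane % 4) + 2*(i % 2)`[14,3]→4
lane 14: G=3 (14/4), T=2 (14%4)
i=3: r=3+8=11, c=2*2+1=5
col: 4 vs 5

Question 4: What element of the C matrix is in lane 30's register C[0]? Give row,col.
7,4

30: grp=7,tig=2
[0] (7+0,2*2+0) = (7,4)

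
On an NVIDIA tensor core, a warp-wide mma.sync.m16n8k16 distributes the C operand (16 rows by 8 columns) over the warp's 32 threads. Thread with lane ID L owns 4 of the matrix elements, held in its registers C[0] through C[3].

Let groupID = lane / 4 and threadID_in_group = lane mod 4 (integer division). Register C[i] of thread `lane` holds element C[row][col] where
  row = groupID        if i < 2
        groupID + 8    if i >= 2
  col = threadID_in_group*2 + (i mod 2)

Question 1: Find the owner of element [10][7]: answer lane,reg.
r:10=>grp=2,rB=1  c:7=>tig=3,lo=1
L=2*4+3=11  i=1*2+1=3

11,3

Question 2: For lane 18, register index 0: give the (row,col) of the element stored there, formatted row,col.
18: G=4,T=2
[0] (4+0,2*2+0) = (4,4)

4,4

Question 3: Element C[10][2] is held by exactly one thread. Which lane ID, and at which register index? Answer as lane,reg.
r=10→G=2,rhi=1  c=2→T=1,p=0
L=2*4+1=9  i=1*2+0=2

9,2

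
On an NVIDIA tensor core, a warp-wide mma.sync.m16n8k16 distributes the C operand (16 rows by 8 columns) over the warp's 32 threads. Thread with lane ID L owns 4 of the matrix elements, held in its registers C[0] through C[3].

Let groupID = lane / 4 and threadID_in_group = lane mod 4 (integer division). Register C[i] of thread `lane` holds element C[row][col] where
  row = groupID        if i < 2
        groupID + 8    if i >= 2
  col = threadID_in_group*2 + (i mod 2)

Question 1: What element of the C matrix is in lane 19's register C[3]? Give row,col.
lane 19: g=4 (19/4), t=3 (19%4)
i=3: r=4+8=12, c=3*2+1=7

12,7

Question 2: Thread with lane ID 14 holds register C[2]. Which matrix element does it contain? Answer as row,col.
11,4

14: G=3,T=2
[2] (3+8,2*2+0) = (11,4)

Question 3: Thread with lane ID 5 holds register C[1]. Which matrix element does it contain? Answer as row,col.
1,3

5: gr=1,th=1
[1] (1+0,1*2+1) = (1,3)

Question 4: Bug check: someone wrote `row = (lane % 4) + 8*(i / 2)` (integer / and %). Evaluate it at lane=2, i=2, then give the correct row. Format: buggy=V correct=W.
buggy=10 correct=8

`(lane % 4) + 8*(i / 2)`[2,2]→10
lane 2: G=0 (2/4), T=2 (2%4)
i=2: r=0+8=8, c=2*2+0=4
row: 10 vs 8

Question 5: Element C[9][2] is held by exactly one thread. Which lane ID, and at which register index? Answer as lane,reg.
5,2

r=9⇒gr=1,Rb=1  c=2⇒th=1,odd=0
L=1*4+1=5  i=1*2+0=2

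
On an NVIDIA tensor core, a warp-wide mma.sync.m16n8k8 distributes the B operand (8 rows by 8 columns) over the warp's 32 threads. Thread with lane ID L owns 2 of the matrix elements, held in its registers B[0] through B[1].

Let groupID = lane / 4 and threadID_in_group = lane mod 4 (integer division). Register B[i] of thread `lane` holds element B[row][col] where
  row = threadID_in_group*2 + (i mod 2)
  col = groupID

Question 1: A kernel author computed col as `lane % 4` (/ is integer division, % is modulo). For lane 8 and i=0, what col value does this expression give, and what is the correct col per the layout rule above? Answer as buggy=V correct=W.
`lane % 4`[8,0]⇒0
lane 8: gr=2 (8/4), th=0 (8%4)
i=0: r=0*2+0=0, c=gr=2
col: 0 vs 2

buggy=0 correct=2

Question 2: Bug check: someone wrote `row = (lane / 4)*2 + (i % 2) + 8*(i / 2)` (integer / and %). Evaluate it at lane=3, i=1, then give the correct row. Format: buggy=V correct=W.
buggy=1 correct=7

`(lane / 4)*2 + (i % 2) + 8*(i / 2)`[3,1]⇒1
lane 3⇒3/4=0, 3 mod 4=3
i=1  r:2·3+1⇒7  c:0
row: 1 vs 7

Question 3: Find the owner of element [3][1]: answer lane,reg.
c=1→G=1  r=3→T=1,p=1
L=1*4+1=5  i=1=1

5,1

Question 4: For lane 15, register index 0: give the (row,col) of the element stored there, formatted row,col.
L=15=>grp=15>>2=3, tig=15&3=3
[0]=>row 3·2+0=6  col grp=3

6,3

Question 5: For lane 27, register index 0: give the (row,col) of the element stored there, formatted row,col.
6,6

L=27→G=27>>2=6, T=27&3=3
[0]→row 3·2+0=6  col G=6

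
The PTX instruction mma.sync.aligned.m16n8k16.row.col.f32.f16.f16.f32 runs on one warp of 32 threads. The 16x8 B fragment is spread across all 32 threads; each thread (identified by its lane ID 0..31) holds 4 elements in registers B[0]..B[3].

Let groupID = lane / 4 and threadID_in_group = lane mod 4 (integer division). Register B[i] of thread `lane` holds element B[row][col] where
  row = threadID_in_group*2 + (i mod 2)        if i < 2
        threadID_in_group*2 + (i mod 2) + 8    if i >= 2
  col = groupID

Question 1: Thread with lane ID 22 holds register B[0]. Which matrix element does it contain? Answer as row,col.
4,5

lane 22: gr=5 (22/4), th=2 (22%4)
i=0: r=2*2+0+0=4, c=gr=5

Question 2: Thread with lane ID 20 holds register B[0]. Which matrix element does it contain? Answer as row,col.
0,5

L=20→G=20>>2=5, T=20&3=0
[0]→row 0·2+0+0=0  col G=5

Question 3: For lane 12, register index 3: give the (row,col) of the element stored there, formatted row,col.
9,3

12: grp=3,tig=0
[3] (0*2+1+8,3) = (9,3)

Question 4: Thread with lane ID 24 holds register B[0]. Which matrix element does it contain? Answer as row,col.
0,6

lane 24: grp=6 (24/4), tig=0 (24%4)
i=0: r=0*2+0+0=0, c=grp=6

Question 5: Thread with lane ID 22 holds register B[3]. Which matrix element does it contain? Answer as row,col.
L=22->g=22>>2=5, t=22&3=2
[3]->row 2·2+1+8=13  col g=5

13,5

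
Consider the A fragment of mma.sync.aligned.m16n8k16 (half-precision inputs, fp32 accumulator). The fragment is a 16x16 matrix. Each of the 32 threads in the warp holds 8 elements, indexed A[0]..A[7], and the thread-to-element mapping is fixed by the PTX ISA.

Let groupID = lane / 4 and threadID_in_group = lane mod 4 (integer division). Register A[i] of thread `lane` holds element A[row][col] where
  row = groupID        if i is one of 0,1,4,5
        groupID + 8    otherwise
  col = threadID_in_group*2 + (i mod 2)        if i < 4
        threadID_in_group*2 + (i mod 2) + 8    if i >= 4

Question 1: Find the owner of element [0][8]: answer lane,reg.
r=0→G=0,rhi=0  c=8→chi=1,T=0,p=0
L=0*4+0=0  i=1*4+0*2+0=4

0,4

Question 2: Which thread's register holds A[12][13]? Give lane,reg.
r=12→G=4,rhi=1  c=13→chi=1,T=2,p=1
L=4*4+2=18  i=1*4+1*2+1=7

18,7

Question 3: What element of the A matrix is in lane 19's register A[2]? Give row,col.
lane 19: gid=4 (19/4), tid=3 (19%4)
i=2: r=4+8=12, c=3*2+0+0=6

12,6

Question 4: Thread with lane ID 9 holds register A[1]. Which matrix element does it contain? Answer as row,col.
L=9⇒gr=9>>2=2, th=9&3=1
[1]⇒row 2+0=2  col 1·2+1+0=3

2,3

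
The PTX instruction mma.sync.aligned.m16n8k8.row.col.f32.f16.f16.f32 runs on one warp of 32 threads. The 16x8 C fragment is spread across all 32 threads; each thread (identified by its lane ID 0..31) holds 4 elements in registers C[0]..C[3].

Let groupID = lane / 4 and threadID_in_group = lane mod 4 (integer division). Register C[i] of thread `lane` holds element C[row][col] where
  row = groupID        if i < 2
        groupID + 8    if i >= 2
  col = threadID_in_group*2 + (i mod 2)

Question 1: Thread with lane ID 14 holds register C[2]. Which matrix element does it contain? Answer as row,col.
11,4

lane 14: grp=3 (14/4), tig=2 (14%4)
i=2: r=3+8=11, c=2*2+0=4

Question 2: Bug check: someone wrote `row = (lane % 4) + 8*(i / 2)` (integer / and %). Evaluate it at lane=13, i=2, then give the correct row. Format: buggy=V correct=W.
buggy=9 correct=11

`(lane % 4) + 8*(i / 2)`[13,2]→9
13: G=3,T=1
[2] (3+8,1*2+0) = (11,2)
row: 9 vs 11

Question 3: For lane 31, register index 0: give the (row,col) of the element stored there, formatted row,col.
lane 31: G=7 (31/4), T=3 (31%4)
i=0: r=7+0=7, c=3*2+0=6

7,6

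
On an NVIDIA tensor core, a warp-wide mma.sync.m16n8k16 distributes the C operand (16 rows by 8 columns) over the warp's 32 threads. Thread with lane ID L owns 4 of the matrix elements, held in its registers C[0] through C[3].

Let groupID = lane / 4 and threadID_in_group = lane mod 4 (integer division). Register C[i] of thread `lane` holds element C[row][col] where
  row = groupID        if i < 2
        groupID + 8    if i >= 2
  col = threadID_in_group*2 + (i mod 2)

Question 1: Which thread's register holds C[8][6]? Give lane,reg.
r=8⇒gr=0,Rb=1  c=6⇒th=3,odd=0
L=0*4+3=3  i=1*2+0=2

3,2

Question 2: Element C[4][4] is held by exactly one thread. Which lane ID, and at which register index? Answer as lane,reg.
18,0

r:4=>grp=4,rB=0  c:4=>tig=2,lo=0
L=4*4+2=18  i=0*2+0=0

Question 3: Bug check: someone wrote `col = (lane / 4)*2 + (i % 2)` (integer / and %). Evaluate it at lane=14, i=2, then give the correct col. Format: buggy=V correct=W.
`(lane / 4)*2 + (i % 2)`[14,2]⇒6
lane 14⇒14/4=3, 14 mod 4=2
i=2  r:3+8⇒11  c:2·2+0⇒4
col: 6 vs 4

buggy=6 correct=4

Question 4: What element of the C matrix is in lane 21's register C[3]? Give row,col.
21: G=5,T=1
[3] (5+8,1*2+1) = (13,3)

13,3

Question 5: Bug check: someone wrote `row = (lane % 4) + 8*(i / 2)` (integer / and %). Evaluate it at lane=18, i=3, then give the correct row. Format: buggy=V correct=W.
`(lane % 4) + 8*(i / 2)`[18,3]=>10
lane 18=>18/4=4, 18 mod 4=2
i=3  r:4+8=>12  c:2·2+1=>5
row: 10 vs 12

buggy=10 correct=12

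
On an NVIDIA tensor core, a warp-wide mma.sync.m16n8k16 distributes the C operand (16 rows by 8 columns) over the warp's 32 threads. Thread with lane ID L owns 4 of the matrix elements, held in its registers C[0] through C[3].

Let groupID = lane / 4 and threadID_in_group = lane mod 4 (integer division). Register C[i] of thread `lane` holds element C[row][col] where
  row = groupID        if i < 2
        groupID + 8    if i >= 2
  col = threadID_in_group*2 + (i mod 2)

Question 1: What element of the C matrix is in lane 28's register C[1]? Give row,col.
lane 28->28/4=7, 28 mod 4=0
i=1  r:7+0->7  c:2·0+1->1

7,1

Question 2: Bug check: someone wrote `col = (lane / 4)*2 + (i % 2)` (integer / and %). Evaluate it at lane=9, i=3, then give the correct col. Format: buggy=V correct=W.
buggy=5 correct=3

`(lane / 4)*2 + (i % 2)`[9,3]->5
lane 9: g=2 (9/4), t=1 (9%4)
i=3: r=2+8=10, c=1*2+1=3
col: 5 vs 3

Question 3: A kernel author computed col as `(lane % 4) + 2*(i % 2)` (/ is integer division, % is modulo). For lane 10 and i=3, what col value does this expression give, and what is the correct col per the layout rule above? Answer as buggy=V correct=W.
buggy=4 correct=5

`(lane % 4) + 2*(i % 2)`[10,3]=>4
L=10=>grp=10>>2=2, tig=10&3=2
[3]=>row 2+8=10  col 2·2+1=5
col: 4 vs 5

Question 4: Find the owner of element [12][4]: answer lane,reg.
r:12=>grp=4,rB=1  c:4=>tig=2,lo=0
L=4*4+2=18  i=1*2+0=2

18,2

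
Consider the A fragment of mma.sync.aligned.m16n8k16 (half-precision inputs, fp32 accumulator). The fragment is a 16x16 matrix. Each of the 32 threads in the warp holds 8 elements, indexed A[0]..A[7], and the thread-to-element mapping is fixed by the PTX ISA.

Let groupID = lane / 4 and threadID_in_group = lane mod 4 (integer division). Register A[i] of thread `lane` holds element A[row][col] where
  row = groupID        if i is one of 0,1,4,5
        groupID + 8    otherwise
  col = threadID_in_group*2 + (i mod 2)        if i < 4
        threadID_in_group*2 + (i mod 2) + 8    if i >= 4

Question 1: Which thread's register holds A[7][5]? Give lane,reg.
30,1

r=7→G=7,rhi=0  c=5→chi=0,T=2,p=1
L=7*4+2=30  i=0*4+0*2+1=1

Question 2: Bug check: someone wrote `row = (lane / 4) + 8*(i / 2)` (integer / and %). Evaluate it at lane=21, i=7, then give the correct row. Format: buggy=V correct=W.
`(lane / 4) + 8*(i / 2)`[21,7]->29
lane 21: gid=5 (21/4), tid=1 (21%4)
i=7: r=5+8=13, c=1*2+1+8=11
row: 29 vs 13

buggy=29 correct=13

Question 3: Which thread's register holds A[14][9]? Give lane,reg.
24,7

r=14→G=6,rhi=1  c=9→chi=1,T=0,p=1
L=6*4+0=24  i=1*4+1*2+1=7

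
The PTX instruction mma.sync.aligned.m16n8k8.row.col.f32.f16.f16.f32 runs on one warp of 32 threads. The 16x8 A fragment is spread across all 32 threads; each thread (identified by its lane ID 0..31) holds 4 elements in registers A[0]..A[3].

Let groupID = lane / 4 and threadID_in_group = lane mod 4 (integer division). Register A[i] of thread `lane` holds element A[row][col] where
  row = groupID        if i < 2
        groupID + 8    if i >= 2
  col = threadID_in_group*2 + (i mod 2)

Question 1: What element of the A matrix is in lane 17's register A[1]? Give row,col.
lane 17: grp=4 (17/4), tig=1 (17%4)
i=1: r=4+0=4, c=1*2+1=3

4,3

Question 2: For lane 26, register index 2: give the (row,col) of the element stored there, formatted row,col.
L=26⇒gr=26>>2=6, th=26&3=2
[2]⇒row 6+8=14  col 2·2+0=4

14,4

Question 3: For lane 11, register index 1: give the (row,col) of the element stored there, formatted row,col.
2,7

11: gr=2,th=3
[1] (2+0,3*2+1) = (2,7)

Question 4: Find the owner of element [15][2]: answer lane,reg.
29,2

r:15=>grp=7,rB=1  c:2=>tig=1,lo=0
L=7*4+1=29  i=1*2+0=2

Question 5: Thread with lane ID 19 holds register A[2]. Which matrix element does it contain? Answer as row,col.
12,6

lane 19: G=4 (19/4), T=3 (19%4)
i=2: r=4+8=12, c=3*2+0=6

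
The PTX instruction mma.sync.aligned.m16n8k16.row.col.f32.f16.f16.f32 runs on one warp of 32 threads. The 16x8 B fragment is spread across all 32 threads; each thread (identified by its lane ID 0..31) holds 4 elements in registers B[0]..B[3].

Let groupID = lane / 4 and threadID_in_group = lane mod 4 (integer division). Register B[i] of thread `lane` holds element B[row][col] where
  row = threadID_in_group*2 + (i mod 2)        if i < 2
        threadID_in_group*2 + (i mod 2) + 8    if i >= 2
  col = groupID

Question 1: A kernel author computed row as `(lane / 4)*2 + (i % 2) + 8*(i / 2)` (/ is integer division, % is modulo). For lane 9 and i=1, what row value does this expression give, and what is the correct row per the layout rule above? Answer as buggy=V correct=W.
buggy=5 correct=3

`(lane / 4)*2 + (i % 2) + 8*(i / 2)`[9,1]→5
L=9→G=9>>2=2, T=9&3=1
[1]→row 1·2+1+0=3  col G=2
row: 5 vs 3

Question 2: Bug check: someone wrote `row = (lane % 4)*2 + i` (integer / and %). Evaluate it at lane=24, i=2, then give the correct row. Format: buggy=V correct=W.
`(lane % 4)*2 + i`[24,2]→2
24: G=6,T=0
[2] (0*2+0+8,6) = (8,6)
row: 2 vs 8

buggy=2 correct=8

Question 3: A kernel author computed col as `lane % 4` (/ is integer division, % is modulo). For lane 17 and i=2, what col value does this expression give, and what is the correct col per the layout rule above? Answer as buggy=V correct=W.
buggy=1 correct=4

`lane % 4`[17,2]=>1
lane 17=>17/4=4, 17 mod 4=1
i=2  r:2·1+0+8=>10  c:4
col: 1 vs 4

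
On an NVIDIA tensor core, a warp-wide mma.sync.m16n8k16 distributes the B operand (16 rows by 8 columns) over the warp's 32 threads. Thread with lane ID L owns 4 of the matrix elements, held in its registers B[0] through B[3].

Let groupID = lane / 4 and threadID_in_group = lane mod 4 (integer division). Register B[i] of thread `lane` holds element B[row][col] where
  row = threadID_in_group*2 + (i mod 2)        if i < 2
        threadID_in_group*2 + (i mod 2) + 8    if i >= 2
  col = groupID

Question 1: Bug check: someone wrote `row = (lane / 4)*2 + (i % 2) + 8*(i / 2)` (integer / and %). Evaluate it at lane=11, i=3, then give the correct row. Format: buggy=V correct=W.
buggy=13 correct=15

`(lane / 4)*2 + (i % 2) + 8*(i / 2)`[11,3]->13
L=11->g=11>>2=2, t=11&3=3
[3]->row 3·2+1+8=15  col g=2
row: 13 vs 15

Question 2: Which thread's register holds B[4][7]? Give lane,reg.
c=7→G=7  r=4→rhi=0,T=2,p=0
L=7*4+2=30  i=0*2+0=0

30,0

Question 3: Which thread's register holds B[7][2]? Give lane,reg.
c:2=>grp=2  r:7=>rB=0,tig=3,lo=1
L=2*4+3=11  i=0*2+1=1

11,1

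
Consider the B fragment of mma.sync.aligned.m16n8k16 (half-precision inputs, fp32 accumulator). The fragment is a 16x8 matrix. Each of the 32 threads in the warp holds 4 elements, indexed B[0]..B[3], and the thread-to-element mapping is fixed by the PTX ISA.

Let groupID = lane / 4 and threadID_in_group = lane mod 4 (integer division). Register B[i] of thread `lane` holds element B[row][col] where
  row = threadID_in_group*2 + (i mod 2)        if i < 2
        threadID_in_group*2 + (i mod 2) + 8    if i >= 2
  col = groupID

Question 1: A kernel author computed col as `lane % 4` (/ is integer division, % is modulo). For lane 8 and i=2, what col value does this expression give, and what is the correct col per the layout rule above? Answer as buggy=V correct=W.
`lane % 4`[8,2]->0
L=8->gid=8>>2=2, tid=8&3=0
[2]->row 0·2+0+8=8  col gid=2
col: 0 vs 2

buggy=0 correct=2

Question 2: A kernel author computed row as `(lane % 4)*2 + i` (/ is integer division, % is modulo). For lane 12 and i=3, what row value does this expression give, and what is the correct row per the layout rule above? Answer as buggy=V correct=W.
`(lane % 4)*2 + i`[12,3]->3
12: g=3,t=0
[3] (0*2+1+8,3) = (9,3)
row: 3 vs 9

buggy=3 correct=9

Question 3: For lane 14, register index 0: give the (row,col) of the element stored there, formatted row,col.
L=14=>grp=14>>2=3, tig=14&3=2
[0]=>row 2·2+0+0=4  col grp=3

4,3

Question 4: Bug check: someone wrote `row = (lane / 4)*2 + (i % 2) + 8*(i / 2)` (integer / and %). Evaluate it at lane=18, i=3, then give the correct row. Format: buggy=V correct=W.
`(lane / 4)*2 + (i % 2) + 8*(i / 2)`[18,3]=>17
lane 18=>18/4=4, 18 mod 4=2
i=3  r:2·2+1+8=>13  c:4
row: 17 vs 13

buggy=17 correct=13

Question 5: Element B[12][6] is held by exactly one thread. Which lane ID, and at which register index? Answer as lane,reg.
26,2

c:6=>grp=6  r:12=>rB=1,tig=2,lo=0
L=6*4+2=26  i=1*2+0=2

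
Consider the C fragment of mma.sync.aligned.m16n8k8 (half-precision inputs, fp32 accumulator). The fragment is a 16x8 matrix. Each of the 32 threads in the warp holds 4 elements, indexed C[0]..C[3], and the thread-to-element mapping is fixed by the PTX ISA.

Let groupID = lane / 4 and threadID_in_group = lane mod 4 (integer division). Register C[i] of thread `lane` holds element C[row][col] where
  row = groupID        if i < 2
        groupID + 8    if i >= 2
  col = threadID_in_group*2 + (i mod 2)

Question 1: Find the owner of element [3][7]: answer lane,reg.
15,1

r=3→G=3,rhi=0  c=7→T=3,p=1
L=3*4+3=15  i=0*2+1=1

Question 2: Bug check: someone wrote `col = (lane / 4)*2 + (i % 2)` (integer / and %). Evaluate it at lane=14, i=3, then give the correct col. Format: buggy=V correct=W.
`(lane / 4)*2 + (i % 2)`[14,3]->7
L=14->g=14>>2=3, t=14&3=2
[3]->row 3+8=11  col 2·2+1=5
col: 7 vs 5

buggy=7 correct=5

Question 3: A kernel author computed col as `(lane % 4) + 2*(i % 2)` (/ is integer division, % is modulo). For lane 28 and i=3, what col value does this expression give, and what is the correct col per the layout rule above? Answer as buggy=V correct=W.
buggy=2 correct=1

`(lane % 4) + 2*(i % 2)`[28,3]→2
lane 28: G=7 (28/4), T=0 (28%4)
i=3: r=7+8=15, c=0*2+1=1
col: 2 vs 1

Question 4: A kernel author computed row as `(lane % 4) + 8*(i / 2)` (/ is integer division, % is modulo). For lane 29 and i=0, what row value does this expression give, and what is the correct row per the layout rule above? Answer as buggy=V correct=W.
buggy=1 correct=7

`(lane % 4) + 8*(i / 2)`[29,0]=>1
lane 29=>29/4=7, 29 mod 4=1
i=0  r:7+0=>7  c:2·1+0=>2
row: 1 vs 7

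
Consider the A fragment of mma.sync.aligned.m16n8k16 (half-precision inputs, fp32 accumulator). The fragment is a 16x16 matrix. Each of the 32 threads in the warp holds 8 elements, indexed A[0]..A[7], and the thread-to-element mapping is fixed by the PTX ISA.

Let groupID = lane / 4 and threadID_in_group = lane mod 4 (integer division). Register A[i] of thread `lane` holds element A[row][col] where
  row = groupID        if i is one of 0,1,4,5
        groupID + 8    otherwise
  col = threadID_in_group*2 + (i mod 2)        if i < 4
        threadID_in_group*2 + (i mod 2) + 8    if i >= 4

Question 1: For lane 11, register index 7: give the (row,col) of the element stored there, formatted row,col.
10,15

lane 11→11/4=2, 11 mod 4=3
i=7  r:2+8→10  c:2·3+1+8→15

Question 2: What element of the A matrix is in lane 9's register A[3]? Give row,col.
10,3

L=9⇒gr=9>>2=2, th=9&3=1
[3]⇒row 2+8=10  col 1·2+1+0=3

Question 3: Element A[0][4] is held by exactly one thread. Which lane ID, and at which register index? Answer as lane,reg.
2,0

r:0=>grp=0,rB=0  c:4=>cB=0,tig=2,lo=0
L=0*4+2=2  i=0*4+0*2+0=0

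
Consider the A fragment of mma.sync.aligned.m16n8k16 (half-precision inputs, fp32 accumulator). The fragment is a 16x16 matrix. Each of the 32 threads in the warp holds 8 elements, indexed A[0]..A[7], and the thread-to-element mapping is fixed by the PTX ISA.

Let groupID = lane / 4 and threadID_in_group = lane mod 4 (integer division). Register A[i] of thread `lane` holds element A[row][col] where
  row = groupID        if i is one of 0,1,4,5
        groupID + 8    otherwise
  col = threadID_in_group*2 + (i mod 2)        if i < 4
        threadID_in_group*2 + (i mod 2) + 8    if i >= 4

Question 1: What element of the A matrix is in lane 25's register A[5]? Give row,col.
lane 25->25/4=6, 25 mod 4=1
i=5  r:6+0->6  c:2·1+1+8->11

6,11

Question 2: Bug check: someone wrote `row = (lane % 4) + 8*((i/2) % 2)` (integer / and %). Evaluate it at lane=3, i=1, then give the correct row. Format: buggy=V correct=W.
buggy=3 correct=0

`(lane % 4) + 8*((i/2) % 2)`[3,1]->3
lane 3->3/4=0, 3 mod 4=3
i=1  r:0+0->0  c:2·3+1+0->7
row: 3 vs 0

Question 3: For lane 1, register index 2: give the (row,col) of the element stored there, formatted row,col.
lane 1→1/4=0, 1 mod 4=1
i=2  r:0+8→8  c:2·1+0+0→2

8,2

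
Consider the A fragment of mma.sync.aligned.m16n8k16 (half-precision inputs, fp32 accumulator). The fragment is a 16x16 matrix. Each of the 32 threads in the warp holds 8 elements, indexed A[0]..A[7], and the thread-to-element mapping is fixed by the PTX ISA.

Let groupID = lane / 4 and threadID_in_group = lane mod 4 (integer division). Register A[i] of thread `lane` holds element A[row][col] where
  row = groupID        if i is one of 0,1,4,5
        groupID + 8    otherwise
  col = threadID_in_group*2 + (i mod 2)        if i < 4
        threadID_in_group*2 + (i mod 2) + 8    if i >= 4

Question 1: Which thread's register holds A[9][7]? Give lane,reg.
7,3

r=9->g=1,rb=1  c=7->cb=0,t=3,b0=1
L=1*4+3=7  i=0*4+1*2+1=3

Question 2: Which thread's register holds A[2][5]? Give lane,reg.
r=2⇒gr=2,Rb=0  c=5⇒Cb=0,th=2,odd=1
L=2*4+2=10  i=0*4+0*2+1=1

10,1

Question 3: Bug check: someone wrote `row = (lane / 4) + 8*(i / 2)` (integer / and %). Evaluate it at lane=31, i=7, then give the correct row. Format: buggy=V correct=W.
buggy=31 correct=15

`(lane / 4) + 8*(i / 2)`[31,7]=>31
lane 31: grp=7 (31/4), tig=3 (31%4)
i=7: r=7+8=15, c=3*2+1+8=15
row: 31 vs 15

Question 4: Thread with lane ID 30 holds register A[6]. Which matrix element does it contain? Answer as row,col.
15,12

lane 30: gr=7 (30/4), th=2 (30%4)
i=6: r=7+8=15, c=2*2+0+8=12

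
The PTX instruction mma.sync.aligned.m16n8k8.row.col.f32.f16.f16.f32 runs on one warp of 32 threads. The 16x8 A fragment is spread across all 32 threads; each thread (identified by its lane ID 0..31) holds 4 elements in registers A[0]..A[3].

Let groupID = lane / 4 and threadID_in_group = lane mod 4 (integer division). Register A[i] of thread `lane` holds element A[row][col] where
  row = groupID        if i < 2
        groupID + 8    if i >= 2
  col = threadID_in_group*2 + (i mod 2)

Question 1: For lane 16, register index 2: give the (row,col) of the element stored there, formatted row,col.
lane 16⇒16/4=4, 16 mod 4=0
i=2  r:4+8⇒12  c:2·0+0⇒0

12,0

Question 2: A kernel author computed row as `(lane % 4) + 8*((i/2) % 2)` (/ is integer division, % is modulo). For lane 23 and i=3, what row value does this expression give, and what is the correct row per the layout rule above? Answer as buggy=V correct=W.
`(lane % 4) + 8*((i/2) % 2)`[23,3]=>11
lane 23: grp=5 (23/4), tig=3 (23%4)
i=3: r=5+8=13, c=3*2+1=7
row: 11 vs 13

buggy=11 correct=13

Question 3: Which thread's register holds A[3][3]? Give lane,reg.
r: 3->gid=3,r8=0  c: 3->tid=1,i&1=1
L=3*4+1=13  i=0*2+1=1

13,1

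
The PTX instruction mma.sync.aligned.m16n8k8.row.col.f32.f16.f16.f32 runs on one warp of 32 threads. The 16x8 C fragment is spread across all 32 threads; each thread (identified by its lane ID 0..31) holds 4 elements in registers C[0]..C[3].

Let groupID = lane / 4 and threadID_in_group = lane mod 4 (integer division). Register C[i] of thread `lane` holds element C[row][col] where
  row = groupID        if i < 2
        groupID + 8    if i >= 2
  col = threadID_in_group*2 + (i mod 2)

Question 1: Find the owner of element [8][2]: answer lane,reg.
r=8->g=0,rb=1  c=2->t=1,b0=0
L=0*4+1=1  i=1*2+0=2

1,2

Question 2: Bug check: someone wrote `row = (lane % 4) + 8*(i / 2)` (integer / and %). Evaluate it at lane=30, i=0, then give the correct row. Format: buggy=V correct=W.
buggy=2 correct=7

`(lane % 4) + 8*(i / 2)`[30,0]→2
lane 30→30/4=7, 30 mod 4=2
i=0  r:7+0→7  c:2·2+0→4
row: 2 vs 7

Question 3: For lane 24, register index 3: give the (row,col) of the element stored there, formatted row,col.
14,1

24: grp=6,tig=0
[3] (6+8,0*2+1) = (14,1)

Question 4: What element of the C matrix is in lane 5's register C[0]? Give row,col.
L=5->g=5>>2=1, t=5&3=1
[0]->row 1+0=1  col 1·2+0=2

1,2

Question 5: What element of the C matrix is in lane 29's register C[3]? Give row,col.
lane 29=>29/4=7, 29 mod 4=1
i=3  r:7+8=>15  c:2·1+1=>3

15,3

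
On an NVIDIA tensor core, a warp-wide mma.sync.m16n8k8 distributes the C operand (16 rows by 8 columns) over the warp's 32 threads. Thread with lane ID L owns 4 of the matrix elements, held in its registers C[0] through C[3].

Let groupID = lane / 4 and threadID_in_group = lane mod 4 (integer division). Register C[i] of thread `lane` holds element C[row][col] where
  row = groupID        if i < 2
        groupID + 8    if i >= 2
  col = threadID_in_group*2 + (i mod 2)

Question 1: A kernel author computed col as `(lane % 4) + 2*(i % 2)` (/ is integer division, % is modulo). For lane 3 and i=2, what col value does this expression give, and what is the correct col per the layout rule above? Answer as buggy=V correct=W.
buggy=3 correct=6

`(lane % 4) + 2*(i % 2)`[3,2]->3
L=3->g=3>>2=0, t=3&3=3
[2]->row 0+8=8  col 3·2+0=6
col: 3 vs 6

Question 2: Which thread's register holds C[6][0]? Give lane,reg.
24,0

r:6=>grp=6,rB=0  c:0=>tig=0,lo=0
L=6*4+0=24  i=0*2+0=0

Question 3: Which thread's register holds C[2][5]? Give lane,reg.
10,1

r=2→G=2,rhi=0  c=5→T=2,p=1
L=2*4+2=10  i=0*2+1=1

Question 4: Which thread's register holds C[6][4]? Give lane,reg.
r=6->g=6,rb=0  c=4->t=2,b0=0
L=6*4+2=26  i=0*2+0=0

26,0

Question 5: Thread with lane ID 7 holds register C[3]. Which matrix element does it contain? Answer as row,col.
lane 7: gid=1 (7/4), tid=3 (7%4)
i=3: r=1+8=9, c=3*2+1=7

9,7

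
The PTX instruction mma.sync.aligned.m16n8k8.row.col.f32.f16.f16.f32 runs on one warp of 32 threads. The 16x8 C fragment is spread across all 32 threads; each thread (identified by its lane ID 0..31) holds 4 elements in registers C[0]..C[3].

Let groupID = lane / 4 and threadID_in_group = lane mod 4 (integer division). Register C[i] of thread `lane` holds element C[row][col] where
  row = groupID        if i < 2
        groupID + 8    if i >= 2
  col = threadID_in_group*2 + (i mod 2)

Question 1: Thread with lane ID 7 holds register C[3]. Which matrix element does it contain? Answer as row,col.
9,7

7: gid=1,tid=3
[3] (1+8,3*2+1) = (9,7)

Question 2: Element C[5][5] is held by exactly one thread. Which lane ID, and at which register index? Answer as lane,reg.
r:5=>grp=5,rB=0  c:5=>tig=2,lo=1
L=5*4+2=22  i=0*2+1=1

22,1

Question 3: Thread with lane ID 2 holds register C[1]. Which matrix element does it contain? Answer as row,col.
0,5

lane 2: gr=0 (2/4), th=2 (2%4)
i=1: r=0+0=0, c=2*2+1=5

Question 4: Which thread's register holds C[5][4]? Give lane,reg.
22,0

r:5=>grp=5,rB=0  c:4=>tig=2,lo=0
L=5*4+2=22  i=0*2+0=0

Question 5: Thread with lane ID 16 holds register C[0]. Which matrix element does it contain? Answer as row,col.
4,0

L=16⇒gr=16>>2=4, th=16&3=0
[0]⇒row 4+0=4  col 0·2+0=0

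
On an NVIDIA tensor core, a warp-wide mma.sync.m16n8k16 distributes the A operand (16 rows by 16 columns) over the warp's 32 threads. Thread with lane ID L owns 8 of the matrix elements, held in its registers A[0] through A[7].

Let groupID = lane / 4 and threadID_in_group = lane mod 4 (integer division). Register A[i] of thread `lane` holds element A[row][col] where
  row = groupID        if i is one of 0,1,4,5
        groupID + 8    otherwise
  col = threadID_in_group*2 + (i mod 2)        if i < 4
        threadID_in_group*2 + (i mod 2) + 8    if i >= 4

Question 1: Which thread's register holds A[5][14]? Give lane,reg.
23,4

r:5=>grp=5,rB=0  c:14=>cB=1,tig=3,lo=0
L=5*4+3=23  i=1*4+0*2+0=4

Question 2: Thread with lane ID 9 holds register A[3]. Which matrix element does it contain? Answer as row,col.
lane 9⇒9/4=2, 9 mod 4=1
i=3  r:2+8⇒10  c:2·1+1+0⇒3

10,3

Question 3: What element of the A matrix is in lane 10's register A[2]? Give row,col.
10,4

lane 10→10/4=2, 10 mod 4=2
i=2  r:2+8→10  c:2·2+0+0→4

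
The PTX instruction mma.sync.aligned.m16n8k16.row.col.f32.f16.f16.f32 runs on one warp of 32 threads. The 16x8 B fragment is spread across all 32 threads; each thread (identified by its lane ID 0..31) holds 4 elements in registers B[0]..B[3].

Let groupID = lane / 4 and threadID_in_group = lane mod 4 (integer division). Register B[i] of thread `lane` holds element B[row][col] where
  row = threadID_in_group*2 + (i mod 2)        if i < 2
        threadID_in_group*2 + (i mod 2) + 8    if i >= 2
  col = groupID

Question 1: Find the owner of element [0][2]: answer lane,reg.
8,0

c=2⇒gr=2  r=0⇒Rb=0,th=0,odd=0
L=2*4+0=8  i=0*2+0=0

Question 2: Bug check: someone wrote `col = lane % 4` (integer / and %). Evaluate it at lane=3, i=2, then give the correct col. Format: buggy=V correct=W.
`lane % 4`[3,2]→3
L=3→G=3>>2=0, T=3&3=3
[2]→row 3·2+0+8=14  col G=0
col: 3 vs 0

buggy=3 correct=0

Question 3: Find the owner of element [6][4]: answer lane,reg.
19,0

c: 4->gid=4  r: 6->r8=0,tid=3,i&1=0
L=4*4+3=19  i=0*2+0=0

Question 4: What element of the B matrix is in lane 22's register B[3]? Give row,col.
13,5

lane 22->22/4=5, 22 mod 4=2
i=3  r:2·2+1+8->13  c:5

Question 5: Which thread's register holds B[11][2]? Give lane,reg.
9,3

c: 2->gid=2  r: 11->r8=1,tid=1,i&1=1
L=2*4+1=9  i=1*2+1=3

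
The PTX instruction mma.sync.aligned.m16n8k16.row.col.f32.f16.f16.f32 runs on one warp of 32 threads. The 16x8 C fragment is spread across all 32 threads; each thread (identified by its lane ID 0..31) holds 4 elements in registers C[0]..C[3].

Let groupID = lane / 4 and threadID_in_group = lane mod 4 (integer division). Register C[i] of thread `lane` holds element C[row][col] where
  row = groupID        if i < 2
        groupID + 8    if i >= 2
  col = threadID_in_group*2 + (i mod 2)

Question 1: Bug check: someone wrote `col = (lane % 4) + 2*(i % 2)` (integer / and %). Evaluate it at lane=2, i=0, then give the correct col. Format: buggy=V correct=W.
`(lane % 4) + 2*(i % 2)`[2,0]⇒2
L=2⇒gr=2>>2=0, th=2&3=2
[0]⇒row 0+0=0  col 2·2+0=4
col: 2 vs 4

buggy=2 correct=4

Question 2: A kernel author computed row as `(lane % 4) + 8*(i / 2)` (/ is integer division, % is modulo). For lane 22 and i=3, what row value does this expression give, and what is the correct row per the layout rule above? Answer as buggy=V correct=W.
buggy=10 correct=13

`(lane % 4) + 8*(i / 2)`[22,3]⇒10
lane 22: gr=5 (22/4), th=2 (22%4)
i=3: r=5+8=13, c=2*2+1=5
row: 10 vs 13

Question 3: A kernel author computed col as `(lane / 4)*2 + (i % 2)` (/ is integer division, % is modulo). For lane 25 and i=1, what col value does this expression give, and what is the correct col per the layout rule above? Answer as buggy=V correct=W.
`(lane / 4)*2 + (i % 2)`[25,1]->13
L=25->g=25>>2=6, t=25&3=1
[1]->row 6+0=6  col 1·2+1=3
col: 13 vs 3

buggy=13 correct=3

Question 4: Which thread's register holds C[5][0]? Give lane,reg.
20,0

r:5=>grp=5,rB=0  c:0=>tig=0,lo=0
L=5*4+0=20  i=0*2+0=0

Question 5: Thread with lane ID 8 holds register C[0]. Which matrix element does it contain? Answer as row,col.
2,0

lane 8: grp=2 (8/4), tig=0 (8%4)
i=0: r=2+0=2, c=0*2+0=0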